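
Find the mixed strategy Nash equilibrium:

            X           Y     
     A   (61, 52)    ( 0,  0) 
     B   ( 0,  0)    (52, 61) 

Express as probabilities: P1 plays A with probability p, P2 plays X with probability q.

p = 0.5398, q = 0.4602

Work:
Find probabilities that make opponent indifferent:
P2 chooses q to make P1 indifferent between A and B
P1 chooses p to make P2 indifferent between X and Y
Mixed NE: P1 plays (A: 0.5398, B: 0.4602), P2 plays (X: 0.4602, Y: 0.5398)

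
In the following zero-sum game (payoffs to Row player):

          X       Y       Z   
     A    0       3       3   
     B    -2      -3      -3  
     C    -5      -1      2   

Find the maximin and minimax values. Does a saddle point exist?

Maximin = 0, Minimax = 0, Saddle: True

Work:
Row minimums: [0, -3, -5] → maximin = 0
Column maximums: [0, 3, 3] → minimax = 0
Saddle point exists! Game value = 0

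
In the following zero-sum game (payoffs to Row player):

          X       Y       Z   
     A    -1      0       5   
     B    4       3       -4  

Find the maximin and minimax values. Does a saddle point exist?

Maximin = -1, Minimax = 3, Saddle: False

Work:
Row minimums: [-1, -4] → maximin = -1
Column maximums: [4, 3, 5] → minimax = 3
No saddle point (maximin ≠ minimax). Mixed strategy needed.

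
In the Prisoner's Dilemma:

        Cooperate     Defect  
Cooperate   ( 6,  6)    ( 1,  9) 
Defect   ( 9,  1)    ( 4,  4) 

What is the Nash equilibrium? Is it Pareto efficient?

(Defect, Defect) is NE; not Pareto efficient

Work:
Defect dominates Cooperate for both players:
If P2 cooperates: Defect (9) > Cooperate (6)
If P2 defects: Defect (4) > Cooperate (1)
NE: (Defect, Defect) with payoff (4, 4)
But (Cooperate, Cooperate) = (6, 6) Pareto dominates (4, 4)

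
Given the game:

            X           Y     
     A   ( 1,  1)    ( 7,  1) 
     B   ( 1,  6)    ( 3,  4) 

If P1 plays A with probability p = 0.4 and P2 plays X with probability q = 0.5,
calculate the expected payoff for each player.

E[P1] = 2.8, E[P2] = 3.4

Work:
E[P1] = p·q·π₁(A,X) + p·(1-q)·π₁(A,Y) + (1-p)·q·π₁(B,X) + (1-p)·(1-q)·π₁(B,Y)
= 0.4·0.5·1 + 0.4·0.5·7 + 0.6·0.5·1 + 0.6·0.5·3
= 2.8

E[P2] = 3.4 (similar calculation)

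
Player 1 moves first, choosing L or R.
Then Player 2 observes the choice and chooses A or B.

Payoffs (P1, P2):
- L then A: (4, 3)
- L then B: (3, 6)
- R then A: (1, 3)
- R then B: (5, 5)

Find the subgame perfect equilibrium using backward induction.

P1 plays R, P2 plays B after L and B after R; Payoff (5, 5)

Work:
Backward induction:
After L: P2 chooses B → P1 gets 3
After R: P2 chooses B → P1 gets 5
P1 chooses R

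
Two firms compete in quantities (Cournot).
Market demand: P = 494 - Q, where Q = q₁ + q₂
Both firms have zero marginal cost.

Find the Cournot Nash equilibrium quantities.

q₁* = q₂* = 164.67; P* = 164.67

Work:
Profit: π_i = P·q_i = (a - q_i - q_j)·q_i
FOC: ∂π_i/∂q_i = a - 2q_i - q_j = 0
Reaction function: q_i = (494 - q_j)/2
Symmetry: q* = 494/3 = 164.67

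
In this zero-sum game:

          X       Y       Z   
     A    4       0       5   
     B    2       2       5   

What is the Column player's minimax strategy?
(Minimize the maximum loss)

Column should play Y, value = 2

Work:
Column player minimizes Row's maximum payoff:
Column X: max payoff to Row = 4
Column Y: max payoff to Row = 2
Column Z: max payoff to Row = 5
Minimum is 2, achieved by column Y.
Minimax strategy: Y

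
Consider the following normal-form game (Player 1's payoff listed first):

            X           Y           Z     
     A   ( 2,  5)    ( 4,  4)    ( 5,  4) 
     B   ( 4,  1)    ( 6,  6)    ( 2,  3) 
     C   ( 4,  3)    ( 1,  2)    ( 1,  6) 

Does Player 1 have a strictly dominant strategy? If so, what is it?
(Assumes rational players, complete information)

No strictly dominant strategy exists for Player 1

Work:
A strategy strictly dominates another if it gives a strictly higher payoff against every opponent action. Compare each pair of P1's strategies column-by-column:
  A vs B: [2 vs 4, 4 vs 6, 5 vs 2] → A does not strictly dominate B (column X: 2 ≤ 4)
  A vs C: [2 vs 4, 4 vs 1, 5 vs 1] → A does not strictly dominate C (column X: 2 ≤ 4)
  B vs A: [4 vs 2, 6 vs 4, 2 vs 5] → B does not strictly dominate A (column Z: 2 ≤ 5)
  B vs C: [4 vs 4, 6 vs 1, 2 vs 1] → B does not strictly dominate C (column X: 4 ≤ 4)
  C vs A: [4 vs 2, 1 vs 4, 1 vs 5] → C does not strictly dominate A (column Y: 1 ≤ 4)
  C vs B: [4 vs 4, 1 vs 6, 1 vs 2] → C does not strictly dominate B (column X: 4 ≤ 4)
No single strategy strictly dominates all others → no strictly dominant strategy.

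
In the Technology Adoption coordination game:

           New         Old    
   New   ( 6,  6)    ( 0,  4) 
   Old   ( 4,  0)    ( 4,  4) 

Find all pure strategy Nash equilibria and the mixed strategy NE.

Pure NE: (New, New) and (Old, Old); Mixed NE: p = 0.6667, q = 0.6667

Work:
Check pure NE:
(New, New): (6, 6) - no unilateral deviation beneficial
(Old, Old): (4, 4) - no unilateral deviation beneficial
Mixed NE: P1 plays New with p = 0.6667, P2 plays New with q = 0.6667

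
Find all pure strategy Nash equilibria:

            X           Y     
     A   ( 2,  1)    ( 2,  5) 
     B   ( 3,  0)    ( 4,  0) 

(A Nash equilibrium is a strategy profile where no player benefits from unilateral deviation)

Nash equilibrium: (B, X), (B, Y)

Work:
Best responses:
  P1 vs X: payoffs [2, 3] → best response B (payoff 3)
  P1 vs Y: payoffs [2, 4] → best response B (payoff 4)
  P2 vs A: payoffs [1, 5] → best response Y (payoff 5)
  P2 vs B: payoffs [0, 0] → best response X/Y (payoff 0)
Mutual best responses: (B,X), (B,Y) → Nash equilibria.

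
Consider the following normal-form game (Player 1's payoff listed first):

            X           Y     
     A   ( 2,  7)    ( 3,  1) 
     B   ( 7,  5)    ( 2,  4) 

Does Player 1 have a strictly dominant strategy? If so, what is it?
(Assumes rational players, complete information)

No strictly dominant strategy exists for Player 1

Work:
A strategy strictly dominates another if it gives a strictly higher payoff against every opponent action. Compare each pair of P1's strategies column-by-column:
  A vs B: [2 vs 7, 3 vs 2] → A does not strictly dominate B (column X: 2 ≤ 7)
  B vs A: [7 vs 2, 2 vs 3] → B does not strictly dominate A (column Y: 2 ≤ 3)
No single strategy strictly dominates all others → no strictly dominant strategy.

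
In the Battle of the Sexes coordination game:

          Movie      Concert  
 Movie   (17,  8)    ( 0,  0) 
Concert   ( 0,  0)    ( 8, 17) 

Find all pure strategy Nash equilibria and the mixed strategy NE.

Pure NE: (Movie, Movie) and (Concert, Concert); Mixed NE: p = 0.68, q = 0.32

Work:
Check pure NE:
(Movie, Movie): (17, 8) - no unilateral deviation beneficial
(Concert, Concert): (8, 17) - no unilateral deviation beneficial
Mixed NE: P1 plays Movie with p = 0.68, P2 plays Movie with q = 0.32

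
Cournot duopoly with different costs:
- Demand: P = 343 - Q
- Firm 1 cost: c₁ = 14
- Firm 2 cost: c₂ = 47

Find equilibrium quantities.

q₁* = 120.67, q₂* = 87.67

Work:
Reaction: q₁ = (343 - 14 - q₂)/2
Reaction: q₂ = (343 - 47 - q₁)/2
Solve simultaneously:
q₁* = (343 - 2×14 + 47)/3 = 120.67
q₂* = (343 - 2×47 + 14)/3 = 87.67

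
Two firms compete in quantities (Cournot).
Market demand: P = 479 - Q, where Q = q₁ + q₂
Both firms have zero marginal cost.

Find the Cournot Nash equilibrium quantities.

q₁* = q₂* = 159.67; P* = 159.67

Work:
Profit: π_i = P·q_i = (a - q_i - q_j)·q_i
FOC: ∂π_i/∂q_i = a - 2q_i - q_j = 0
Reaction function: q_i = (479 - q_j)/2
Symmetry: q* = 479/3 = 159.67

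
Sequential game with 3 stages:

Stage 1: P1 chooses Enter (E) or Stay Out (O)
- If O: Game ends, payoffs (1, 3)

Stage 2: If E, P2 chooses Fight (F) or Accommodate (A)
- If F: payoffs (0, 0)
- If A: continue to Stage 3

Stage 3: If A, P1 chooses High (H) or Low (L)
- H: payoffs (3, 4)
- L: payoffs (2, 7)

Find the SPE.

SPE: (E, A, H); Outcome (3, 4)

Work:
Stage 3: P1 chooses H (3 vs 2)
Stage 2: P2: F->0, A->4 (anticipating H). Choose A
Stage 1: P1: O->1, E->3 (anticipating A, H). Choose E
SPE path: E -> A -> H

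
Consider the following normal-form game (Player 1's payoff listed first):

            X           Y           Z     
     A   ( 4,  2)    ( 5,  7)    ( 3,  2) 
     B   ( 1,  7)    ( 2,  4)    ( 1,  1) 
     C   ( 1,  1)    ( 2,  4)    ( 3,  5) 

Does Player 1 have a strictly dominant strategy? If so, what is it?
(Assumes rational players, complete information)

No strictly dominant strategy exists for Player 1

Work:
A strategy strictly dominates another if it gives a strictly higher payoff against every opponent action. Compare each pair of P1's strategies column-by-column:
  A vs B: [4 vs 1, 5 vs 2, 3 vs 1] → A strictly dominates B
  A vs C: [4 vs 1, 5 vs 2, 3 vs 3] → A does not strictly dominate C (column Z: 3 ≤ 3)
  B vs A: [1 vs 4, 2 vs 5, 1 vs 3] → B does not strictly dominate A (column X: 1 ≤ 4)
  B vs C: [1 vs 1, 2 vs 2, 1 vs 3] → B does not strictly dominate C (column X: 1 ≤ 1)
  C vs A: [1 vs 4, 2 vs 5, 3 vs 3] → C does not strictly dominate A (column X: 1 ≤ 4)
  C vs B: [1 vs 1, 2 vs 2, 3 vs 1] → C does not strictly dominate B (column X: 1 ≤ 1)
No single strategy strictly dominates all others → no strictly dominant strategy.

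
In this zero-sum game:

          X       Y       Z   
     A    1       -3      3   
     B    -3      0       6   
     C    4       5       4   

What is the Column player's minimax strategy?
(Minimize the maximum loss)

Column should play X, value = 4

Work:
Column player minimizes Row's maximum payoff:
Column X: max payoff to Row = 4
Column Y: max payoff to Row = 5
Column Z: max payoff to Row = 6
Minimum is 4, achieved by column X.
Minimax strategy: X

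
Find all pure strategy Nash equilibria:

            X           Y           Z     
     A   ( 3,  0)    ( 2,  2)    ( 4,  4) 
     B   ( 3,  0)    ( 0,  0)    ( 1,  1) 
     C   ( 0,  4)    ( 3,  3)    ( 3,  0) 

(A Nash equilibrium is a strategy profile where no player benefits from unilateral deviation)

Nash equilibrium: (A, Z)

Work:
Best responses:
  P1 vs X: payoffs [3, 3, 0] → best response A/B (payoff 3)
  P1 vs Y: payoffs [2, 0, 3] → best response C (payoff 3)
  P1 vs Z: payoffs [4, 1, 3] → best response A (payoff 4)
  P2 vs A: payoffs [0, 2, 4] → best response Z (payoff 4)
  P2 vs B: payoffs [0, 0, 1] → best response Z (payoff 1)
  P2 vs C: payoffs [4, 3, 0] → best response X (payoff 4)
Mutual best responses: (A,Z) → Nash equilibria.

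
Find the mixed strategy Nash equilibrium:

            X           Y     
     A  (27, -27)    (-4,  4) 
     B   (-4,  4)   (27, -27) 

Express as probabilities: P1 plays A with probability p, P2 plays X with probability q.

p = 0.5, q = 0.5

Work:
Find probabilities that make opponent indifferent:
P2 chooses q to make P1 indifferent between A and B
P1 chooses p to make P2 indifferent between X and Y
Mixed NE: P1 plays (A: 0.5, B: 0.5), P2 plays (X: 0.5, Y: 0.5)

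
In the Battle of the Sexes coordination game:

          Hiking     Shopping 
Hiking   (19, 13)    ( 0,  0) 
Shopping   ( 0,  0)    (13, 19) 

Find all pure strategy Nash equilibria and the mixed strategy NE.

Pure NE: (Hiking, Hiking) and (Shopping, Shopping); Mixed NE: p = 0.5938, q = 0.4062

Work:
Check pure NE:
(Hiking, Hiking): (19, 13) - no unilateral deviation beneficial
(Shopping, Shopping): (13, 19) - no unilateral deviation beneficial
Mixed NE: P1 plays Hiking with p = 0.5938, P2 plays Hiking with q = 0.4062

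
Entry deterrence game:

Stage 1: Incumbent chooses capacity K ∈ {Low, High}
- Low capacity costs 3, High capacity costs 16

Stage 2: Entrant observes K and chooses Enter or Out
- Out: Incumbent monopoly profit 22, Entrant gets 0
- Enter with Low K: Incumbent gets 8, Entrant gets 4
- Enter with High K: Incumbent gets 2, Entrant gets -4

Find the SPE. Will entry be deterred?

SPE: (High, Enter|Low, Out|High); Entry deterred. Incumbent net profit = 6

Work:
After Low K: Entrant enters (4 > 0)
After High K: Entrant stays out (-4 < 0)
Incumbent: Low → 8−3=5, High → 22−16=6
Incumbent chooses High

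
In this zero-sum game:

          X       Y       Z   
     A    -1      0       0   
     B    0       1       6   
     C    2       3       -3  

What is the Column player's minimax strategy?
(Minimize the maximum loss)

Column should play X, value = 2

Work:
Column player minimizes Row's maximum payoff:
Column X: max payoff to Row = 2
Column Y: max payoff to Row = 3
Column Z: max payoff to Row = 6
Minimum is 2, achieved by column X.
Minimax strategy: X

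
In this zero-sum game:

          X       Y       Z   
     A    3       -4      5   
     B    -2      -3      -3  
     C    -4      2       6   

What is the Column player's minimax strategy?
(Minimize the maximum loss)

Column should play Y, value = 2

Work:
Column player minimizes Row's maximum payoff:
Column X: max payoff to Row = 3
Column Y: max payoff to Row = 2
Column Z: max payoff to Row = 6
Minimum is 2, achieved by column Y.
Minimax strategy: Y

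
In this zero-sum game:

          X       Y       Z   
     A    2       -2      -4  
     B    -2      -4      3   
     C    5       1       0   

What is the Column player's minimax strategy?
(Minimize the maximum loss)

Column should play Y, value = 1

Work:
Column player minimizes Row's maximum payoff:
Column X: max payoff to Row = 5
Column Y: max payoff to Row = 1
Column Z: max payoff to Row = 3
Minimum is 1, achieved by column Y.
Minimax strategy: Y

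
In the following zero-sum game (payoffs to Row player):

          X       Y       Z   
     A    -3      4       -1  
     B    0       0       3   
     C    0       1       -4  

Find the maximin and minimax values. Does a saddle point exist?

Maximin = 0, Minimax = 0, Saddle: True

Work:
Row minimums: [-3, 0, -4] → maximin = 0
Column maximums: [0, 4, 3] → minimax = 0
Saddle point exists! Game value = 0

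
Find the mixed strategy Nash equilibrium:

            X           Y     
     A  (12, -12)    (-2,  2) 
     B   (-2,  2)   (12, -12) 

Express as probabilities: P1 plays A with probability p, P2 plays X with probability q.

p = 0.5, q = 0.5

Work:
Find probabilities that make opponent indifferent:
P2 chooses q to make P1 indifferent between A and B
P1 chooses p to make P2 indifferent between X and Y
Mixed NE: P1 plays (A: 0.5, B: 0.5), P2 plays (X: 0.5, Y: 0.5)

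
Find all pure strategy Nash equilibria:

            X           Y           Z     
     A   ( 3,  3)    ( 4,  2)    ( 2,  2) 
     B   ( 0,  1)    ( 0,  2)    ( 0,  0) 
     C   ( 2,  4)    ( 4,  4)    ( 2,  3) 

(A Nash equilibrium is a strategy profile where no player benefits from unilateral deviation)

Nash equilibrium: (A, X), (C, Y)

Work:
Best responses:
  P1 vs X: payoffs [3, 0, 2] → best response A (payoff 3)
  P1 vs Y: payoffs [4, 0, 4] → best response A/C (payoff 4)
  P1 vs Z: payoffs [2, 0, 2] → best response A/C (payoff 2)
  P2 vs A: payoffs [3, 2, 2] → best response X (payoff 3)
  P2 vs B: payoffs [1, 2, 0] → best response Y (payoff 2)
  P2 vs C: payoffs [4, 4, 3] → best response X/Y (payoff 4)
Mutual best responses: (A,X), (C,Y) → Nash equilibria.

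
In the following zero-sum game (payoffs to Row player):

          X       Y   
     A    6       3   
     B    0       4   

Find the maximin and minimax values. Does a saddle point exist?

Maximin = 3, Minimax = 4, Saddle: False

Work:
Row minimums: [3, 0] → maximin = 3
Column maximums: [6, 4] → minimax = 4
No saddle point (maximin ≠ minimax). Mixed strategy needed.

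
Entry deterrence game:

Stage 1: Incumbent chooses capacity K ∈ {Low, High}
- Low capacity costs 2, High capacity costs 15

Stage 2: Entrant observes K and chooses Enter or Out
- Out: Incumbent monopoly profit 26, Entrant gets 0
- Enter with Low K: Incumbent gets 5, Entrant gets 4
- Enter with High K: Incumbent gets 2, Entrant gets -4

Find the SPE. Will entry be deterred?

SPE: (High, Enter|Low, Out|High); Entry deterred. Incumbent net profit = 11

Work:
After Low K: Entrant enters (4 > 0)
After High K: Entrant stays out (-4 < 0)
Incumbent: Low → 5−2=3, High → 26−15=11
Incumbent chooses High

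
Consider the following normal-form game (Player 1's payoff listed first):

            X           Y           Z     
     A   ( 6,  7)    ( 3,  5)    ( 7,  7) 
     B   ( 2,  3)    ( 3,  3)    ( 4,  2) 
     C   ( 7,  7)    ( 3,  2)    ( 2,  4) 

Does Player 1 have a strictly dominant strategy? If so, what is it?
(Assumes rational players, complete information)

No strictly dominant strategy exists for Player 1

Work:
A strategy strictly dominates another if it gives a strictly higher payoff against every opponent action. Compare each pair of P1's strategies column-by-column:
  A vs B: [6 vs 2, 3 vs 3, 7 vs 4] → A does not strictly dominate B (column Y: 3 ≤ 3)
  A vs C: [6 vs 7, 3 vs 3, 7 vs 2] → A does not strictly dominate C (column X: 6 ≤ 7)
  B vs A: [2 vs 6, 3 vs 3, 4 vs 7] → B does not strictly dominate A (column X: 2 ≤ 6)
  B vs C: [2 vs 7, 3 vs 3, 4 vs 2] → B does not strictly dominate C (column X: 2 ≤ 7)
  C vs A: [7 vs 6, 3 vs 3, 2 vs 7] → C does not strictly dominate A (column Y: 3 ≤ 3)
  C vs B: [7 vs 2, 3 vs 3, 2 vs 4] → C does not strictly dominate B (column Y: 3 ≤ 3)
No single strategy strictly dominates all others → no strictly dominant strategy.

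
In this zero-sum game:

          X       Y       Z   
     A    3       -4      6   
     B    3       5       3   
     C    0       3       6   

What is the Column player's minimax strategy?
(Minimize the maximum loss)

Column should play X, value = 3

Work:
Column player minimizes Row's maximum payoff:
Column X: max payoff to Row = 3
Column Y: max payoff to Row = 5
Column Z: max payoff to Row = 6
Minimum is 3, achieved by column X.
Minimax strategy: X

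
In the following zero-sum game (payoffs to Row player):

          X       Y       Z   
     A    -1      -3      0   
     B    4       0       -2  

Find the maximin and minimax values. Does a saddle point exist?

Maximin = -2, Minimax = 0, Saddle: False

Work:
Row minimums: [-3, -2] → maximin = -2
Column maximums: [4, 0, 0] → minimax = 0
No saddle point (maximin ≠ minimax). Mixed strategy needed.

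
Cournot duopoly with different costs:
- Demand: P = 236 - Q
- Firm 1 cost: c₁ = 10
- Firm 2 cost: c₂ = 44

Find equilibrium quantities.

q₁* = 86.67, q₂* = 52.67

Work:
Reaction: q₁ = (236 - 10 - q₂)/2
Reaction: q₂ = (236 - 44 - q₁)/2
Solve simultaneously:
q₁* = (236 - 2×10 + 44)/3 = 86.67
q₂* = (236 - 2×44 + 10)/3 = 52.67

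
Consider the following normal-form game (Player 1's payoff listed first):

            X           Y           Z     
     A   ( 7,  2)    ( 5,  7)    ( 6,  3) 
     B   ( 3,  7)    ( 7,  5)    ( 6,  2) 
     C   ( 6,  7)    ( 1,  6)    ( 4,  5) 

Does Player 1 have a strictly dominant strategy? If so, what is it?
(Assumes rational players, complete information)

No strictly dominant strategy exists for Player 1

Work:
A strategy strictly dominates another if it gives a strictly higher payoff against every opponent action. Compare each pair of P1's strategies column-by-column:
  A vs B: [7 vs 3, 5 vs 7, 6 vs 6] → A does not strictly dominate B (column Y: 5 ≤ 7)
  A vs C: [7 vs 6, 5 vs 1, 6 vs 4] → A strictly dominates C
  B vs A: [3 vs 7, 7 vs 5, 6 vs 6] → B does not strictly dominate A (column X: 3 ≤ 7)
  B vs C: [3 vs 6, 7 vs 1, 6 vs 4] → B does not strictly dominate C (column X: 3 ≤ 6)
  C vs A: [6 vs 7, 1 vs 5, 4 vs 6] → C does not strictly dominate A (column X: 6 ≤ 7)
  C vs B: [6 vs 3, 1 vs 7, 4 vs 6] → C does not strictly dominate B (column Y: 1 ≤ 7)
No single strategy strictly dominates all others → no strictly dominant strategy.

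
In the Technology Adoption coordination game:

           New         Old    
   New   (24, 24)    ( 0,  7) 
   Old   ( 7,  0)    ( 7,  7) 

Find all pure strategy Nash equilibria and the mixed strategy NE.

Pure NE: (New, New) and (Old, Old); Mixed NE: p = 0.2917, q = 0.2917

Work:
Check pure NE:
(New, New): (24, 24) - no unilateral deviation beneficial
(Old, Old): (7, 7) - no unilateral deviation beneficial
Mixed NE: P1 plays New with p = 0.2917, P2 plays New with q = 0.2917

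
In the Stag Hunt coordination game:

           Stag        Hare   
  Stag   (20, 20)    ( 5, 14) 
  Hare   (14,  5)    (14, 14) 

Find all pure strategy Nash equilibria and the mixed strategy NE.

Pure NE: (Stag, Stag) and (Hare, Hare); Mixed NE: p = 0.6, q = 0.6

Work:
Check pure NE:
(Stag, Stag): (20, 20) - no unilateral deviation beneficial
(Hare, Hare): (14, 14) - no unilateral deviation beneficial
Mixed NE: P1 plays Stag with p = 0.6, P2 plays Stag with q = 0.6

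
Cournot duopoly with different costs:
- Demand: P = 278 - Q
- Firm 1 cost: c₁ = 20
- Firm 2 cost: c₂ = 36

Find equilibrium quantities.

q₁* = 91.33, q₂* = 75.33

Work:
Reaction: q₁ = (278 - 20 - q₂)/2
Reaction: q₂ = (278 - 36 - q₁)/2
Solve simultaneously:
q₁* = (278 - 2×20 + 36)/3 = 91.33
q₂* = (278 - 2×36 + 20)/3 = 75.33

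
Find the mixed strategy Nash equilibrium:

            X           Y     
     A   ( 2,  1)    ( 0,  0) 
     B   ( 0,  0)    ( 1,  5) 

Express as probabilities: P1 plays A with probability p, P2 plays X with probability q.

p = 0.8333, q = 0.3333

Work:
Find probabilities that make opponent indifferent:
P2 chooses q to make P1 indifferent between A and B
P1 chooses p to make P2 indifferent between X and Y
Mixed NE: P1 plays (A: 0.8333, B: 0.1667), P2 plays (X: 0.3333, Y: 0.6667)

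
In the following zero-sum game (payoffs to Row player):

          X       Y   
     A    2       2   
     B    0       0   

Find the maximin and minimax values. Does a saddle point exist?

Maximin = 2, Minimax = 2, Saddle: True

Work:
Row minimums: [2, 0] → maximin = 2
Column maximums: [2, 2] → minimax = 2
Saddle point exists! Game value = 2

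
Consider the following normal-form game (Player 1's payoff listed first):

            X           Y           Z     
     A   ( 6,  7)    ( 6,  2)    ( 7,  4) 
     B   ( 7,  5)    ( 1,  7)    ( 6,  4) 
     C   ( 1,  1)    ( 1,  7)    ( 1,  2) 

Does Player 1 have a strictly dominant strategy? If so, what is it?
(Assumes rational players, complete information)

No strictly dominant strategy exists for Player 1

Work:
A strategy strictly dominates another if it gives a strictly higher payoff against every opponent action. Compare each pair of P1's strategies column-by-column:
  A vs B: [6 vs 7, 6 vs 1, 7 vs 6] → A does not strictly dominate B (column X: 6 ≤ 7)
  A vs C: [6 vs 1, 6 vs 1, 7 vs 1] → A strictly dominates C
  B vs A: [7 vs 6, 1 vs 6, 6 vs 7] → B does not strictly dominate A (column Y: 1 ≤ 6)
  B vs C: [7 vs 1, 1 vs 1, 6 vs 1] → B does not strictly dominate C (column Y: 1 ≤ 1)
  C vs A: [1 vs 6, 1 vs 6, 1 vs 7] → C does not strictly dominate A (column X: 1 ≤ 6)
  C vs B: [1 vs 7, 1 vs 1, 1 vs 6] → C does not strictly dominate B (column X: 1 ≤ 7)
No single strategy strictly dominates all others → no strictly dominant strategy.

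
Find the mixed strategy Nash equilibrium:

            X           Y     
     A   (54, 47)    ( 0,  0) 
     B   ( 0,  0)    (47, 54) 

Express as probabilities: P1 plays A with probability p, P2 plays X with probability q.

p = 0.5347, q = 0.4653

Work:
Find probabilities that make opponent indifferent:
P2 chooses q to make P1 indifferent between A and B
P1 chooses p to make P2 indifferent between X and Y
Mixed NE: P1 plays (A: 0.5347, B: 0.4653), P2 plays (X: 0.4653, Y: 0.5347)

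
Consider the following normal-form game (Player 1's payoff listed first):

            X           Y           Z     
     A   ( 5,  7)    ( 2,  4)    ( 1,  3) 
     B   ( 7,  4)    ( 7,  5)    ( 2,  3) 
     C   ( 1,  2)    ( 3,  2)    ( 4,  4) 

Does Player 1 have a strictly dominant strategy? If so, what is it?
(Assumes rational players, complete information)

No strictly dominant strategy exists for Player 1

Work:
A strategy strictly dominates another if it gives a strictly higher payoff against every opponent action. Compare each pair of P1's strategies column-by-column:
  A vs B: [5 vs 7, 2 vs 7, 1 vs 2] → A does not strictly dominate B (column X: 5 ≤ 7)
  A vs C: [5 vs 1, 2 vs 3, 1 vs 4] → A does not strictly dominate C (column Y: 2 ≤ 3)
  B vs A: [7 vs 5, 7 vs 2, 2 vs 1] → B strictly dominates A
  B vs C: [7 vs 1, 7 vs 3, 2 vs 4] → B does not strictly dominate C (column Z: 2 ≤ 4)
  C vs A: [1 vs 5, 3 vs 2, 4 vs 1] → C does not strictly dominate A (column X: 1 ≤ 5)
  C vs B: [1 vs 7, 3 vs 7, 4 vs 2] → C does not strictly dominate B (column X: 1 ≤ 7)
No single strategy strictly dominates all others → no strictly dominant strategy.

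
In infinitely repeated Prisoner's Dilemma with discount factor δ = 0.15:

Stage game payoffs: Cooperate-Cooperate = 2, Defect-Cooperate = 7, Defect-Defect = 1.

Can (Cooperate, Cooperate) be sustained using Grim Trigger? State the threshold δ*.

δ* = 0.8333; since δ = 0.15 < 0.8333, cooperation cannot be sustained

Work:
For Grim Trigger:
Cooperate forever: 2/(1-δ)
Defect then punished: 7 + 1·δ/(1-δ)
Need: 2/(1-δ) ≥ 7 + 1·δ/(1-δ)
Solving: δ ≥ (T-R)/(T-P) = (7-2)/(7-1) = 0.8333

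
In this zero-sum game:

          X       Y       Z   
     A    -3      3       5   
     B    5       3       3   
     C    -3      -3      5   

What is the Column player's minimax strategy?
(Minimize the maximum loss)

Column should play Y, value = 3

Work:
Column player minimizes Row's maximum payoff:
Column X: max payoff to Row = 5
Column Y: max payoff to Row = 3
Column Z: max payoff to Row = 5
Minimum is 3, achieved by column Y.
Minimax strategy: Y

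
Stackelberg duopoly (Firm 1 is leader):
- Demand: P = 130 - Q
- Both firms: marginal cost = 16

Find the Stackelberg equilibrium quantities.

q₁* (leader) = 57.0, q₂* (follower) = 28.5

Work:
Follower's reaction: q₂ = (a - c - q₁)/2
Leader substitutes: π₁ = q₁·(a - q₁ - (a-c-q₁)/2 - c)
FOC: q₁* = (130 - 16)/2 = 57.00
Then: q₂* = (130 - 16 - 57.0)/2 = 28.50
Leader has first-mover advantage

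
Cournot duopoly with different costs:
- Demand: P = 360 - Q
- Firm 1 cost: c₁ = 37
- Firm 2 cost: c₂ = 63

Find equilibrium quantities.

q₁* = 116.33, q₂* = 90.33

Work:
Reaction: q₁ = (360 - 37 - q₂)/2
Reaction: q₂ = (360 - 63 - q₁)/2
Solve simultaneously:
q₁* = (360 - 2×37 + 63)/3 = 116.33
q₂* = (360 - 2×63 + 37)/3 = 90.33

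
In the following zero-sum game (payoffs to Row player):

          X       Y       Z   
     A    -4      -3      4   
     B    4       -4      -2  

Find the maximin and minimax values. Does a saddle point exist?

Maximin = -4, Minimax = -3, Saddle: False

Work:
Row minimums: [-4, -4] → maximin = -4
Column maximums: [4, -3, 4] → minimax = -3
No saddle point (maximin ≠ minimax). Mixed strategy needed.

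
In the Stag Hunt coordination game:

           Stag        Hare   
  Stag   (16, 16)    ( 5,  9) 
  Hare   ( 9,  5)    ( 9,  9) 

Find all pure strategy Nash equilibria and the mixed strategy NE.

Pure NE: (Stag, Stag) and (Hare, Hare); Mixed NE: p = 0.3636, q = 0.3636

Work:
Check pure NE:
(Stag, Stag): (16, 16) - no unilateral deviation beneficial
(Hare, Hare): (9, 9) - no unilateral deviation beneficial
Mixed NE: P1 plays Stag with p = 0.3636, P2 plays Stag with q = 0.3636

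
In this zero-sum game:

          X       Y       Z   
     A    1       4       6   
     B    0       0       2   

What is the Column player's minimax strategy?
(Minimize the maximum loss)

Column should play X, value = 1

Work:
Column player minimizes Row's maximum payoff:
Column X: max payoff to Row = 1
Column Y: max payoff to Row = 4
Column Z: max payoff to Row = 6
Minimum is 1, achieved by column X.
Minimax strategy: X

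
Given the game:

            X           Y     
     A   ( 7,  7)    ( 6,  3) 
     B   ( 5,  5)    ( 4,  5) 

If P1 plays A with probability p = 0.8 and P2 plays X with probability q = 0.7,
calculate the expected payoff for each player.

E[P1] = 6.3, E[P2] = 5.64

Work:
E[P1] = p·q·π₁(A,X) + p·(1-q)·π₁(A,Y) + (1-p)·q·π₁(B,X) + (1-p)·(1-q)·π₁(B,Y)
= 0.8·0.7·7 + 0.8·0.3·6 + 0.2·0.7·5 + 0.2·0.3·4
= 6.3

E[P2] = 5.64 (similar calculation)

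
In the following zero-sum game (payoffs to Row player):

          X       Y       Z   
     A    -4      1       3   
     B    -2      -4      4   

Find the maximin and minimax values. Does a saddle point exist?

Maximin = -4, Minimax = -2, Saddle: False

Work:
Row minimums: [-4, -4] → maximin = -4
Column maximums: [-2, 1, 4] → minimax = -2
No saddle point (maximin ≠ minimax). Mixed strategy needed.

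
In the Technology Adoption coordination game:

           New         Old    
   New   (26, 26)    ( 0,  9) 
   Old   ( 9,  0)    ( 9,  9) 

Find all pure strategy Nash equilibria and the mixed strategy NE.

Pure NE: (New, New) and (Old, Old); Mixed NE: p = 0.3462, q = 0.3462

Work:
Check pure NE:
(New, New): (26, 26) - no unilateral deviation beneficial
(Old, Old): (9, 9) - no unilateral deviation beneficial
Mixed NE: P1 plays New with p = 0.3462, P2 plays New with q = 0.3462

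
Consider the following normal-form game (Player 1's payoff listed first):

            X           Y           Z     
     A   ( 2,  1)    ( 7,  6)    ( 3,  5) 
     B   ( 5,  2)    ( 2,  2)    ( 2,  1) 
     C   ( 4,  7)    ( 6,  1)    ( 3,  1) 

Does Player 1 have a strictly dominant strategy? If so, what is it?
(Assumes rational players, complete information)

No strictly dominant strategy exists for Player 1

Work:
A strategy strictly dominates another if it gives a strictly higher payoff against every opponent action. Compare each pair of P1's strategies column-by-column:
  A vs B: [2 vs 5, 7 vs 2, 3 vs 2] → A does not strictly dominate B (column X: 2 ≤ 5)
  A vs C: [2 vs 4, 7 vs 6, 3 vs 3] → A does not strictly dominate C (column X: 2 ≤ 4)
  B vs A: [5 vs 2, 2 vs 7, 2 vs 3] → B does not strictly dominate A (column Y: 2 ≤ 7)
  B vs C: [5 vs 4, 2 vs 6, 2 vs 3] → B does not strictly dominate C (column Y: 2 ≤ 6)
  C vs A: [4 vs 2, 6 vs 7, 3 vs 3] → C does not strictly dominate A (column Y: 6 ≤ 7)
  C vs B: [4 vs 5, 6 vs 2, 3 vs 2] → C does not strictly dominate B (column X: 4 ≤ 5)
No single strategy strictly dominates all others → no strictly dominant strategy.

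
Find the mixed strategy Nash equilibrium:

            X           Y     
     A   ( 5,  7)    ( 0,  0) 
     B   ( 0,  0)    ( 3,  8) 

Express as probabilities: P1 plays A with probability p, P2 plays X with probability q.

p = 0.5333, q = 0.375

Work:
Find probabilities that make opponent indifferent:
P2 chooses q to make P1 indifferent between A and B
P1 chooses p to make P2 indifferent between X and Y
Mixed NE: P1 plays (A: 0.5333, B: 0.4667), P2 plays (X: 0.375, Y: 0.625)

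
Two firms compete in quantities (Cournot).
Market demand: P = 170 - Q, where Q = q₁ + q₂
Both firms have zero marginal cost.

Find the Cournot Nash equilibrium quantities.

q₁* = q₂* = 56.67; P* = 56.67

Work:
Profit: π_i = P·q_i = (a - q_i - q_j)·q_i
FOC: ∂π_i/∂q_i = a - 2q_i - q_j = 0
Reaction function: q_i = (170 - q_j)/2
Symmetry: q* = 170/3 = 56.67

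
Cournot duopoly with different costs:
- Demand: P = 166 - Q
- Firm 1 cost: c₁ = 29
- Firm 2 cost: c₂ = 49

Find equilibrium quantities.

q₁* = 52.33, q₂* = 32.33

Work:
Reaction: q₁ = (166 - 29 - q₂)/2
Reaction: q₂ = (166 - 49 - q₁)/2
Solve simultaneously:
q₁* = (166 - 2×29 + 49)/3 = 52.33
q₂* = (166 - 2×49 + 29)/3 = 32.33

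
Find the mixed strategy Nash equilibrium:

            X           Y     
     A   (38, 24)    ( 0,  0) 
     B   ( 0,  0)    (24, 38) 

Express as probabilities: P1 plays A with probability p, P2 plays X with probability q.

p = 0.6129, q = 0.3871

Work:
Find probabilities that make opponent indifferent:
P2 chooses q to make P1 indifferent between A and B
P1 chooses p to make P2 indifferent between X and Y
Mixed NE: P1 plays (A: 0.6129, B: 0.3871), P2 plays (X: 0.3871, Y: 0.6129)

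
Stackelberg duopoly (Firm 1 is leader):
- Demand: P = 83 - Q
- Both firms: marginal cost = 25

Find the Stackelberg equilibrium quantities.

q₁* (leader) = 29.0, q₂* (follower) = 14.5

Work:
Follower's reaction: q₂ = (a - c - q₁)/2
Leader substitutes: π₁ = q₁·(a - q₁ - (a-c-q₁)/2 - c)
FOC: q₁* = (83 - 25)/2 = 29.00
Then: q₂* = (83 - 25 - 29.0)/2 = 14.50
Leader has first-mover advantage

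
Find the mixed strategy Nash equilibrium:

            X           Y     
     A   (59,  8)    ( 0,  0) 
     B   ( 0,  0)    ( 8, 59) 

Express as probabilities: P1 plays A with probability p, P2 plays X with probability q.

p = 0.8806, q = 0.1194

Work:
Find probabilities that make opponent indifferent:
P2 chooses q to make P1 indifferent between A and B
P1 chooses p to make P2 indifferent between X and Y
Mixed NE: P1 plays (A: 0.8806, B: 0.1194), P2 plays (X: 0.1194, Y: 0.8806)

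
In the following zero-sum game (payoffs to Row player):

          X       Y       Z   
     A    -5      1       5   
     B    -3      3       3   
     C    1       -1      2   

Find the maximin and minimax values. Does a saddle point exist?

Maximin = -1, Minimax = 1, Saddle: False

Work:
Row minimums: [-5, -3, -1] → maximin = -1
Column maximums: [1, 3, 5] → minimax = 1
No saddle point (maximin ≠ minimax). Mixed strategy needed.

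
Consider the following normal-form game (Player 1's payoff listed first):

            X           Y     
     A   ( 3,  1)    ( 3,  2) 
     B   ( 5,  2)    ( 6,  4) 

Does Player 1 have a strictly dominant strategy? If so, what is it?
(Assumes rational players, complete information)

Yes, Player 1's strictly dominant strategy is B

Work:
A strategy strictly dominates another if it gives a strictly higher payoff against every opponent action. Compare each pair of P1's strategies column-by-column:
  A vs B: [3 vs 5, 3 vs 6] → A does not strictly dominate B (column X: 3 ≤ 5)
  B vs A: [5 vs 3, 6 vs 3] → B strictly dominates A
B strictly dominates every other strategy → strictly dominant.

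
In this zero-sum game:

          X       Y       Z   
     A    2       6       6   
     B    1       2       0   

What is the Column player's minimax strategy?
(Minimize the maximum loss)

Column should play X, value = 2

Work:
Column player minimizes Row's maximum payoff:
Column X: max payoff to Row = 2
Column Y: max payoff to Row = 6
Column Z: max payoff to Row = 6
Minimum is 2, achieved by column X.
Minimax strategy: X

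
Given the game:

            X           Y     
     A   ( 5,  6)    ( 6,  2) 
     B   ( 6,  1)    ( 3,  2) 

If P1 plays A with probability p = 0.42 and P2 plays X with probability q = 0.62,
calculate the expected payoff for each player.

E[P1] = 5.0784, E[P2] = 2.682

Work:
E[P1] = p·q·π₁(A,X) + p·(1-q)·π₁(A,Y) + (1-p)·q·π₁(B,X) + (1-p)·(1-q)·π₁(B,Y)
= 0.42·0.62·5 + 0.42·0.38·6 + 0.58·0.62·6 + 0.58·0.38·3
= 5.0784

E[P2] = 2.682 (similar calculation)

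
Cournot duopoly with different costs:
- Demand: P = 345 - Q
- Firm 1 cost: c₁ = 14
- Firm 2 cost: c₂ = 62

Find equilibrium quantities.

q₁* = 126.33, q₂* = 78.33

Work:
Reaction: q₁ = (345 - 14 - q₂)/2
Reaction: q₂ = (345 - 62 - q₁)/2
Solve simultaneously:
q₁* = (345 - 2×14 + 62)/3 = 126.33
q₂* = (345 - 2×62 + 14)/3 = 78.33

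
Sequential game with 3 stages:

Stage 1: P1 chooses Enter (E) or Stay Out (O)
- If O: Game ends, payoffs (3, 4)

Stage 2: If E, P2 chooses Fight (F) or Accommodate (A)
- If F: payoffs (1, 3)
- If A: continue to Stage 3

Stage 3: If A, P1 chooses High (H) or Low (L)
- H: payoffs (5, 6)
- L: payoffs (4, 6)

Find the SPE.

SPE: (E, A, H); Outcome (5, 6)

Work:
Stage 3: P1 chooses H (5 vs 4)
Stage 2: P2: F->3, A->6 (anticipating H). Choose A
Stage 1: P1: O->3, E->5 (anticipating A, H). Choose E
SPE path: E -> A -> H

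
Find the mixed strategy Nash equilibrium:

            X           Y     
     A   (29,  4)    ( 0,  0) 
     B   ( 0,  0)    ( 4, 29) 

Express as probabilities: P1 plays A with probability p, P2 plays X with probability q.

p = 0.8788, q = 0.1212

Work:
Find probabilities that make opponent indifferent:
P2 chooses q to make P1 indifferent between A and B
P1 chooses p to make P2 indifferent between X and Y
Mixed NE: P1 plays (A: 0.8788, B: 0.1212), P2 plays (X: 0.1212, Y: 0.8788)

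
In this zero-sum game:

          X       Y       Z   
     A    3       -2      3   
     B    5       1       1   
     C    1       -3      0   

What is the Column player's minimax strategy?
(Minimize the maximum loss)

Column should play Y, value = 1

Work:
Column player minimizes Row's maximum payoff:
Column X: max payoff to Row = 5
Column Y: max payoff to Row = 1
Column Z: max payoff to Row = 3
Minimum is 1, achieved by column Y.
Minimax strategy: Y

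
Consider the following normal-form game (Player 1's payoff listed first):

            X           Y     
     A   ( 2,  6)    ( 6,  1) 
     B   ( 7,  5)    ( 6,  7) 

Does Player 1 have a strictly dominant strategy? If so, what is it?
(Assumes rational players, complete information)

No strictly dominant strategy exists for Player 1

Work:
A strategy strictly dominates another if it gives a strictly higher payoff against every opponent action. Compare each pair of P1's strategies column-by-column:
  A vs B: [2 vs 7, 6 vs 6] → A does not strictly dominate B (column X: 2 ≤ 7)
  B vs A: [7 vs 2, 6 vs 6] → B does not strictly dominate A (column Y: 6 ≤ 6)
No single strategy strictly dominates all others → no strictly dominant strategy.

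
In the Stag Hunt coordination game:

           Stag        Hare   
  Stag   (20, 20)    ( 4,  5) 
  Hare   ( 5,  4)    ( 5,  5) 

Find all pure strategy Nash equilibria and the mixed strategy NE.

Pure NE: (Stag, Stag) and (Hare, Hare); Mixed NE: p = 0.0625, q = 0.0625

Work:
Check pure NE:
(Stag, Stag): (20, 20) - no unilateral deviation beneficial
(Hare, Hare): (5, 5) - no unilateral deviation beneficial
Mixed NE: P1 plays Stag with p = 0.0625, P2 plays Stag with q = 0.0625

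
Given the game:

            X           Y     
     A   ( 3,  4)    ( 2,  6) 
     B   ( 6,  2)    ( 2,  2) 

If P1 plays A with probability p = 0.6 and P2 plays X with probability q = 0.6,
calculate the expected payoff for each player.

E[P1] = 3.32, E[P2] = 3.68

Work:
E[P1] = p·q·π₁(A,X) + p·(1-q)·π₁(A,Y) + (1-p)·q·π₁(B,X) + (1-p)·(1-q)·π₁(B,Y)
= 0.6·0.6·3 + 0.6·0.4·2 + 0.4·0.6·6 + 0.4·0.4·2
= 3.32

E[P2] = 3.68 (similar calculation)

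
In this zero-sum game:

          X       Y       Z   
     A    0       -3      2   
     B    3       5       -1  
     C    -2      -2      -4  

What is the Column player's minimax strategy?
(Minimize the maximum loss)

Column should play Z, value = 2

Work:
Column player minimizes Row's maximum payoff:
Column X: max payoff to Row = 3
Column Y: max payoff to Row = 5
Column Z: max payoff to Row = 2
Minimum is 2, achieved by column Z.
Minimax strategy: Z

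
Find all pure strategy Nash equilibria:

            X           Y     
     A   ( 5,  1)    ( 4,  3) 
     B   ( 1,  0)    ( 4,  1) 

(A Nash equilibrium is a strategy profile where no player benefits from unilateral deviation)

Nash equilibrium: (A, Y), (B, Y)

Work:
Best responses:
  P1 vs X: payoffs [5, 1] → best response A (payoff 5)
  P1 vs Y: payoffs [4, 4] → best response A/B (payoff 4)
  P2 vs A: payoffs [1, 3] → best response Y (payoff 3)
  P2 vs B: payoffs [0, 1] → best response Y (payoff 1)
Mutual best responses: (A,Y), (B,Y) → Nash equilibria.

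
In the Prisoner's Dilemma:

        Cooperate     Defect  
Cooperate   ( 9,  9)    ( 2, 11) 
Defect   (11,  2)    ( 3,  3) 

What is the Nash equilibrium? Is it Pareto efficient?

(Defect, Defect) is NE; not Pareto efficient

Work:
Defect dominates Cooperate for both players:
If P2 cooperates: Defect (11) > Cooperate (9)
If P2 defects: Defect (3) > Cooperate (2)
NE: (Defect, Defect) with payoff (3, 3)
But (Cooperate, Cooperate) = (9, 9) Pareto dominates (3, 3)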